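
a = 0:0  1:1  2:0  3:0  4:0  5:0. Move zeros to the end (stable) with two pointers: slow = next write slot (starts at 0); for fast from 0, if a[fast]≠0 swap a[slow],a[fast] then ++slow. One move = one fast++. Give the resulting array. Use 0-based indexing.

(s=0,f=0) a[fast]=0 → fast++
(s=0,f=1) a[fast]=1≠0 swap→a[0]=1 → slow++,fast++
(s=1,f=2) a[fast]=0 → fast++
(s=1,f=3) a[fast]=0 → fast++
(s=1,f=4) a[fast]=0 → fast++
(s=1,f=5) a[fast]=0 → fast++

[1, 0, 0, 0, 0, 0]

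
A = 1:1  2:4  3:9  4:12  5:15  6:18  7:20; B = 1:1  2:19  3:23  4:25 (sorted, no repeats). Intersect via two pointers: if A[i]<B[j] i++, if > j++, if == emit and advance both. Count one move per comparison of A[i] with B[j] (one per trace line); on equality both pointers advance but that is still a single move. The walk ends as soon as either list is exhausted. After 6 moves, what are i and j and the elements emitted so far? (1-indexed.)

i=1 j=1: 1==1 emit, i++,j++
i=2 j=2: 4<19, i++
i=3 j=2: 9<19, i++
i=4 j=2: 12<19, i++
i=5 j=2: 15<19, i++
i=6 j=2: 18<19, i++

i=7, j=2, emitted=[1]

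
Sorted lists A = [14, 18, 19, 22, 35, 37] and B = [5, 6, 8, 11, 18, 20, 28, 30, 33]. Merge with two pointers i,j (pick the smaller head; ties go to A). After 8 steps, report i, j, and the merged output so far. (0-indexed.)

i=0 j=0: A[i]=14>B[j]=5 take 5, j++
i=0 j=1: A[i]=14>B[j]=6 take 6, j++
i=0 j=2: A[i]=14>B[j]=8 take 8, j++
i=0 j=3: A[i]=14>B[j]=11 take 11, j++
i=0 j=4: A[i]=14<=B[j]=18 take 14, i++
i=1 j=4: A[i]=18<=B[j]=18 take 18, i++
i=2 j=4: A[i]=19>B[j]=18 take 18, j++
i=2 j=5: A[i]=19<=B[j]=20 take 19, i++

i=3, j=5, merged so far=[5, 6, 8, 11, 14, 18, 18, 19]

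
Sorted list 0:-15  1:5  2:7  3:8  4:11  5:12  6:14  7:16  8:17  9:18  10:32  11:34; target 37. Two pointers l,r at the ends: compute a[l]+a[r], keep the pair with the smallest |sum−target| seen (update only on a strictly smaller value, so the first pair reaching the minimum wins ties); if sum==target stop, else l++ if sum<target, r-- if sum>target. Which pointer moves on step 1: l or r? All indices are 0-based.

l

l=0 r=11: -15+34=19 d=18 *, l++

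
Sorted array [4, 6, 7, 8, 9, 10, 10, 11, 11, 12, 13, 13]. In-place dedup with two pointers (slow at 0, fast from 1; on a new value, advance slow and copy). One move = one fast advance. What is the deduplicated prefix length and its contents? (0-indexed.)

length 9; prefix = [4, 6, 7, 8, 9, 10, 11, 12, 13]

(s=0,f=1) a[fast]=6≠a[slow]=4 write a[1]=6 → slow++,fast++
(s=1,f=2) a[fast]=7≠a[slow]=6 write a[2]=7 → slow++,fast++
(s=2,f=3) a[fast]=8≠a[slow]=7 write a[3]=8 → slow++,fast++
(s=3,f=4) a[fast]=9≠a[slow]=8 write a[4]=9 → slow++,fast++
(s=4,f=5) a[fast]=10≠a[slow]=9 write a[5]=10 → slow++,fast++
(s=5,f=6) a[fast]=10=a[slow] dup → fast++
(s=5,f=7) a[fast]=11≠a[slow]=10 write a[6]=11 → slow++,fast++
(s=6,f=8) a[fast]=11=a[slow] dup → fast++
(s=6,f=9) a[fast]=12≠a[slow]=11 write a[7]=12 → slow++,fast++
(s=7,f=10) a[fast]=13≠a[slow]=12 write a[8]=13 → slow++,fast++
(s=8,f=11) a[fast]=13=a[slow] dup → fast++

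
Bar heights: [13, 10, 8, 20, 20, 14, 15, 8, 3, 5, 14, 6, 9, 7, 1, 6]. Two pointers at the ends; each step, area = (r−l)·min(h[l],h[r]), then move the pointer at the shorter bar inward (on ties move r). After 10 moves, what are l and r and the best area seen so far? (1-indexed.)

[1,16] min(13,6)*15=90 best=90 * → r--
[1,15] min(13,1)*14=14 best=90 → r--
[1,14] min(13,7)*13=91 best=91 * → r--
[1,13] min(13,9)*12=108 best=108 * → r--
[1,12] min(13,6)*11=66 best=108 → r--
[1,11] min(13,14)*10=130 best=130 * → l++
[2,11] min(10,14)*9=90 best=130 → l++
[3,11] min(8,14)*8=64 best=130 → l++
[4,11] min(20,14)*7=98 best=130 → r--
[4,10] min(20,5)*6=30 best=130 → r--

l=4, r=9, best area=130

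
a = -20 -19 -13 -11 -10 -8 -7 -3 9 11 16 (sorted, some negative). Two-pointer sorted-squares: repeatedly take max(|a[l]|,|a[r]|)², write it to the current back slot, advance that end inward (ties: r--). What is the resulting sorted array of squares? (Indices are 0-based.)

[0,10] |-20|>|16| out[10]=400 → l++
[1,10] |-19|>|16| out[9]=361 → l++
[2,10] |-13|<=|16| out[8]=256 → r--
[2,9] |-13|>|11| out[7]=169 → l++
[3,9] |-11|<=|11| out[6]=121 → r--
[3,8] |-11|>|9| out[5]=121 → l++
[4,8] |-10|>|9| out[4]=100 → l++
[5,8] |-8|<=|9| out[3]=81 → r--
[5,7] |-8|>|-3| out[2]=64 → l++
[6,7] |-7|>|-3| out[1]=49 → l++
[7,7] |-3|<=|-3| out[0]=9 → r--

[9, 49, 64, 81, 100, 121, 121, 169, 256, 361, 400]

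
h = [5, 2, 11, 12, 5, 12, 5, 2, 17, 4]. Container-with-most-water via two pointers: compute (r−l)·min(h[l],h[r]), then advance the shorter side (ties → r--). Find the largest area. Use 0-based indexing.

max area = 66

l=0 r=9: min(5,4)*9=36 best=36 *, r--
l=0 r=8: min(5,17)*8=40 best=40 *, l++
l=1 r=8: min(2,17)*7=14 best=40, l++
l=2 r=8: min(11,17)*6=66 best=66 *, l++
l=3 r=8: min(12,17)*5=60 best=66, l++
l=4 r=8: min(5,17)*4=20 best=66, l++
l=5 r=8: min(12,17)*3=36 best=66, l++
l=6 r=8: min(5,17)*2=10 best=66, l++
l=7 r=8: min(2,17)*1=2 best=66, l++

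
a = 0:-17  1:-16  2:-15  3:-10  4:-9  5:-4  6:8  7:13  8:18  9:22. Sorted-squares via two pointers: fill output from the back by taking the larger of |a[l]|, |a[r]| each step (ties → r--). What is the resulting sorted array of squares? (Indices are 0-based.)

[16, 64, 81, 100, 169, 225, 256, 289, 324, 484]

l=0 r=9: |-17|<=|22| out[9]=484, r--
l=0 r=8: |-17|<=|18| out[8]=324, r--
l=0 r=7: |-17|>|13| out[7]=289, l++
l=1 r=7: |-16|>|13| out[6]=256, l++
l=2 r=7: |-15|>|13| out[5]=225, l++
l=3 r=7: |-10|<=|13| out[4]=169, r--
l=3 r=6: |-10|>|8| out[3]=100, l++
l=4 r=6: |-9|>|8| out[2]=81, l++
l=5 r=6: |-4|<=|8| out[1]=64, r--
l=5 r=5: |-4|<=|-4| out[0]=16, r--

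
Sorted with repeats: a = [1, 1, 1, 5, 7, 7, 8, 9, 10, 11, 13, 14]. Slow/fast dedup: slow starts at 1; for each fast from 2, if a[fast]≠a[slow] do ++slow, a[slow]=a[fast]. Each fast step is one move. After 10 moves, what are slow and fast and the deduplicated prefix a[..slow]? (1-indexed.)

slow=8, fast=12, prefix=[1, 5, 7, 8, 9, 10, 11, 13]

(s=1,f=2) a[fast]=1=a[slow] dup → fast++
(s=1,f=3) a[fast]=1=a[slow] dup → fast++
(s=1,f=4) a[fast]=5≠a[slow]=1 write a[2]=5 → slow++,fast++
(s=2,f=5) a[fast]=7≠a[slow]=5 write a[3]=7 → slow++,fast++
(s=3,f=6) a[fast]=7=a[slow] dup → fast++
(s=3,f=7) a[fast]=8≠a[slow]=7 write a[4]=8 → slow++,fast++
(s=4,f=8) a[fast]=9≠a[slow]=8 write a[5]=9 → slow++,fast++
(s=5,f=9) a[fast]=10≠a[slow]=9 write a[6]=10 → slow++,fast++
(s=6,f=10) a[fast]=11≠a[slow]=10 write a[7]=11 → slow++,fast++
(s=7,f=11) a[fast]=13≠a[slow]=11 write a[8]=13 → slow++,fast++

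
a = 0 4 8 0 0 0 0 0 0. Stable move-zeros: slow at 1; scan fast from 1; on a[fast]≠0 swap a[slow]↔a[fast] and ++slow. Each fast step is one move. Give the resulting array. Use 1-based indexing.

slow=1 fast=1: a[fast]=0, fast++
slow=1 fast=2: a[fast]=4≠0 swap→a[1]=4, slow++,fast++
slow=2 fast=3: a[fast]=8≠0 swap→a[2]=8, slow++,fast++
slow=3 fast=4: a[fast]=0, fast++
slow=3 fast=5: a[fast]=0, fast++
slow=3 fast=6: a[fast]=0, fast++
slow=3 fast=7: a[fast]=0, fast++
slow=3 fast=8: a[fast]=0, fast++
slow=3 fast=9: a[fast]=0, fast++

[4, 8, 0, 0, 0, 0, 0, 0, 0]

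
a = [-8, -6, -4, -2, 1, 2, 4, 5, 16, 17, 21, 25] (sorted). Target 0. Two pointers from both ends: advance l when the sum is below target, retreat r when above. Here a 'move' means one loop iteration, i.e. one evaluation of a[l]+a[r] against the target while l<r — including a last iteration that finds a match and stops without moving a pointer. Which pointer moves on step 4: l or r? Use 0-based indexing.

r

l=0 r=11: -8+25=17 >0, r--
l=0 r=10: -8+21=13 >0, r--
l=0 r=9: -8+17=9 >0, r--
l=0 r=8: -8+16=8 >0, r--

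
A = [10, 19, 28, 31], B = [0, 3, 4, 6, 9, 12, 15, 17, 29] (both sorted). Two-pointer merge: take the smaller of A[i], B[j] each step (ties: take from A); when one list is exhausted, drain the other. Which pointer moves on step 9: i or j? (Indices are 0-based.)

j

[i=0,j=0] A[i]=10>B[j]=0 take 0 → j++
[i=0,j=1] A[i]=10>B[j]=3 take 3 → j++
[i=0,j=2] A[i]=10>B[j]=4 take 4 → j++
[i=0,j=3] A[i]=10>B[j]=6 take 6 → j++
[i=0,j=4] A[i]=10>B[j]=9 take 9 → j++
[i=0,j=5] A[i]=10<=B[j]=12 take 10 → i++
[i=1,j=5] A[i]=19>B[j]=12 take 12 → j++
[i=1,j=6] A[i]=19>B[j]=15 take 15 → j++
[i=1,j=7] A[i]=19>B[j]=17 take 17 → j++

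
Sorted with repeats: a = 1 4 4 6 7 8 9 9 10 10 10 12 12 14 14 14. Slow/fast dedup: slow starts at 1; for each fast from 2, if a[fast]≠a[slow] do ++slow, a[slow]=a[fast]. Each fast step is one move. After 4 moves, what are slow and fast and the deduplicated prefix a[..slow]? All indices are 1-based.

slow=4, fast=6, prefix=[1, 4, 6, 7]

slow=1 fast=2: a[fast]=4≠a[slow]=1 write a[2]=4, slow++,fast++
slow=2 fast=3: a[fast]=4=a[slow] dup, fast++
slow=2 fast=4: a[fast]=6≠a[slow]=4 write a[3]=6, slow++,fast++
slow=3 fast=5: a[fast]=7≠a[slow]=6 write a[4]=7, slow++,fast++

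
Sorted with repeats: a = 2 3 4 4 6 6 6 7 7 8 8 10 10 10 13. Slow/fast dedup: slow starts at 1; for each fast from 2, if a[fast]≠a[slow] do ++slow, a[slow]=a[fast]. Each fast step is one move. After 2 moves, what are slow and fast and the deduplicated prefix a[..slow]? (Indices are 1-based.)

slow=1 fast=2: a[fast]=3≠a[slow]=2 write a[2]=3, slow++,fast++
slow=2 fast=3: a[fast]=4≠a[slow]=3 write a[3]=4, slow++,fast++

slow=3, fast=4, prefix=[2, 3, 4]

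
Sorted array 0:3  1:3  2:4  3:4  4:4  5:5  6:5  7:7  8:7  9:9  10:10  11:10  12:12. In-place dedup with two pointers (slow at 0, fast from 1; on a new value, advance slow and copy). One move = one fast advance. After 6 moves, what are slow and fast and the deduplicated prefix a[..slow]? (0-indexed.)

(s=0,f=1) a[fast]=3=a[slow] dup → fast++
(s=0,f=2) a[fast]=4≠a[slow]=3 write a[1]=4 → slow++,fast++
(s=1,f=3) a[fast]=4=a[slow] dup → fast++
(s=1,f=4) a[fast]=4=a[slow] dup → fast++
(s=1,f=5) a[fast]=5≠a[slow]=4 write a[2]=5 → slow++,fast++
(s=2,f=6) a[fast]=5=a[slow] dup → fast++

slow=2, fast=7, prefix=[3, 4, 5]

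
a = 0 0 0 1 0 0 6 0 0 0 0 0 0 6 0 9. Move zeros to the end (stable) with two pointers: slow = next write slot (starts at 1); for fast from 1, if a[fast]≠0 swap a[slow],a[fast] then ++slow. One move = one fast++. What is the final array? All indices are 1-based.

[1, 6, 6, 9, 0, 0, 0, 0, 0, 0, 0, 0, 0, 0, 0, 0]

slow=1 fast=1: a[fast]=0, fast++
slow=1 fast=2: a[fast]=0, fast++
slow=1 fast=3: a[fast]=0, fast++
slow=1 fast=4: a[fast]=1≠0 swap→a[1]=1, slow++,fast++
slow=2 fast=5: a[fast]=0, fast++
slow=2 fast=6: a[fast]=0, fast++
slow=2 fast=7: a[fast]=6≠0 swap→a[2]=6, slow++,fast++
slow=3 fast=8: a[fast]=0, fast++
slow=3 fast=9: a[fast]=0, fast++
slow=3 fast=10: a[fast]=0, fast++
slow=3 fast=11: a[fast]=0, fast++
slow=3 fast=12: a[fast]=0, fast++
slow=3 fast=13: a[fast]=0, fast++
slow=3 fast=14: a[fast]=6≠0 swap→a[3]=6, slow++,fast++
slow=4 fast=15: a[fast]=0, fast++
slow=4 fast=16: a[fast]=9≠0 swap→a[4]=9, slow++,fast++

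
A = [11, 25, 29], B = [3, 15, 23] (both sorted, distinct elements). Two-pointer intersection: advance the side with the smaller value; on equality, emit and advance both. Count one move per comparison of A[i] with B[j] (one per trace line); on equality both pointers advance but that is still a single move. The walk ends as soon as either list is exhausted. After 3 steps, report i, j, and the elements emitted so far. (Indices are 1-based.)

i=2, j=3, emitted=[]

[i=1,j=1] 11>3 → j++
[i=1,j=2] 11<15 → i++
[i=2,j=2] 25>15 → j++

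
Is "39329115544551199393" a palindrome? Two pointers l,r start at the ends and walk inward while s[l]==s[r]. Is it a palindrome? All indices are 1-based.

not a palindrome (mismatch at 4,17)

[1,20] '3'=='3' → l++,r--
[2,19] '9'=='9' → l++,r--
[3,18] '3'=='3' → l++,r--
[4,17] '2'!='9' → stop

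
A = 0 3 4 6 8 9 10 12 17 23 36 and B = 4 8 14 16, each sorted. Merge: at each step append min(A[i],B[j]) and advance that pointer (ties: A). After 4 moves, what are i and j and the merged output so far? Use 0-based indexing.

i=3, j=1, merged so far=[0, 3, 4, 4]

i=0 j=0: A[i]=0<=B[j]=4 take 0, i++
i=1 j=0: A[i]=3<=B[j]=4 take 3, i++
i=2 j=0: A[i]=4<=B[j]=4 take 4, i++
i=3 j=0: A[i]=6>B[j]=4 take 4, j++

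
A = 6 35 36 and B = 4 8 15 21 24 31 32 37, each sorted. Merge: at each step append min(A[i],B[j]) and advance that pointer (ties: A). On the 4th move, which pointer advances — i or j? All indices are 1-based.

i=1 j=1: A[i]=6>B[j]=4 take 4, j++
i=1 j=2: A[i]=6<=B[j]=8 take 6, i++
i=2 j=2: A[i]=35>B[j]=8 take 8, j++
i=2 j=3: A[i]=35>B[j]=15 take 15, j++

j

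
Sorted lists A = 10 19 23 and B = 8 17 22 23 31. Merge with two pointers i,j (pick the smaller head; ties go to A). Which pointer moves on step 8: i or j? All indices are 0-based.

j

[i=0,j=0] A[i]=10>B[j]=8 take 8 → j++
[i=0,j=1] A[i]=10<=B[j]=17 take 10 → i++
[i=1,j=1] A[i]=19>B[j]=17 take 17 → j++
[i=1,j=2] A[i]=19<=B[j]=22 take 19 → i++
[i=2,j=2] A[i]=23>B[j]=22 take 22 → j++
[i=2,j=3] A[i]=23<=B[j]=23 take 23 → i++
[i=3,j=3] A done, take B[j]=23 → j++
[i=3,j=4] A done, take B[j]=31 → j++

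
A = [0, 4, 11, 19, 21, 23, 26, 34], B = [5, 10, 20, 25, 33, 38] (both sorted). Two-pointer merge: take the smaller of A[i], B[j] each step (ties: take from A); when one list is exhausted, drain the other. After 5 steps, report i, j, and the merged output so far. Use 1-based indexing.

i=1 j=1: A[i]=0<=B[j]=5 take 0, i++
i=2 j=1: A[i]=4<=B[j]=5 take 4, i++
i=3 j=1: A[i]=11>B[j]=5 take 5, j++
i=3 j=2: A[i]=11>B[j]=10 take 10, j++
i=3 j=3: A[i]=11<=B[j]=20 take 11, i++

i=4, j=3, merged so far=[0, 4, 5, 10, 11]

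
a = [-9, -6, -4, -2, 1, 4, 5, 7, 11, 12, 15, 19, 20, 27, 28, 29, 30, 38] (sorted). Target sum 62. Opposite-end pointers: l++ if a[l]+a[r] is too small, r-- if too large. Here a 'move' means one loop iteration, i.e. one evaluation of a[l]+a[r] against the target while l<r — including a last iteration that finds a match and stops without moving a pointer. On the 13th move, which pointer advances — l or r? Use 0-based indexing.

[0,17] -9+38=29 <62 → l++
[1,17] -6+38=32 <62 → l++
[2,17] -4+38=34 <62 → l++
[3,17] -2+38=36 <62 → l++
[4,17] 1+38=39 <62 → l++
[5,17] 4+38=42 <62 → l++
[6,17] 5+38=43 <62 → l++
[7,17] 7+38=45 <62 → l++
[8,17] 11+38=49 <62 → l++
[9,17] 12+38=50 <62 → l++
[10,17] 15+38=53 <62 → l++
[11,17] 19+38=57 <62 → l++
[12,17] 20+38=58 <62 → l++

l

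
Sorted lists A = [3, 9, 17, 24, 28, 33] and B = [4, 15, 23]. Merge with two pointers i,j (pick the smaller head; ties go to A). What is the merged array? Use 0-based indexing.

[3, 4, 9, 15, 17, 23, 24, 28, 33]

i=0 j=0: A[i]=3<=B[j]=4 take 3, i++
i=1 j=0: A[i]=9>B[j]=4 take 4, j++
i=1 j=1: A[i]=9<=B[j]=15 take 9, i++
i=2 j=1: A[i]=17>B[j]=15 take 15, j++
i=2 j=2: A[i]=17<=B[j]=23 take 17, i++
i=3 j=2: A[i]=24>B[j]=23 take 23, j++
i=3 j=3: B done, take A[i]=24, i++
i=4 j=3: B done, take A[i]=28, i++
i=5 j=3: B done, take A[i]=33, i++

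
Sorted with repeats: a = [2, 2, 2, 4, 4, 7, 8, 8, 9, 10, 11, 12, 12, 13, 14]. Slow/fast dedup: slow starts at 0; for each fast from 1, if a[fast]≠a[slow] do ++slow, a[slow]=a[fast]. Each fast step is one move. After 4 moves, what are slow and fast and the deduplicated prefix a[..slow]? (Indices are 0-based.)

(s=0,f=1) a[fast]=2=a[slow] dup → fast++
(s=0,f=2) a[fast]=2=a[slow] dup → fast++
(s=0,f=3) a[fast]=4≠a[slow]=2 write a[1]=4 → slow++,fast++
(s=1,f=4) a[fast]=4=a[slow] dup → fast++

slow=1, fast=5, prefix=[2, 4]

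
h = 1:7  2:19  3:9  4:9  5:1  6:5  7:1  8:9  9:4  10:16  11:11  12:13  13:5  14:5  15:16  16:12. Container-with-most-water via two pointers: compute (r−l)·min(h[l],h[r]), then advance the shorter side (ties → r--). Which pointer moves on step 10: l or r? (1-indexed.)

[1,16] min(7,12)*15=105 best=105 * → l++
[2,16] min(19,12)*14=168 best=168 * → r--
[2,15] min(19,16)*13=208 best=208 * → r--
[2,14] min(19,5)*12=60 best=208 → r--
[2,13] min(19,5)*11=55 best=208 → r--
[2,12] min(19,13)*10=130 best=208 → r--
[2,11] min(19,11)*9=99 best=208 → r--
[2,10] min(19,16)*8=128 best=208 → r--
[2,9] min(19,4)*7=28 best=208 → r--
[2,8] min(19,9)*6=54 best=208 → r--

r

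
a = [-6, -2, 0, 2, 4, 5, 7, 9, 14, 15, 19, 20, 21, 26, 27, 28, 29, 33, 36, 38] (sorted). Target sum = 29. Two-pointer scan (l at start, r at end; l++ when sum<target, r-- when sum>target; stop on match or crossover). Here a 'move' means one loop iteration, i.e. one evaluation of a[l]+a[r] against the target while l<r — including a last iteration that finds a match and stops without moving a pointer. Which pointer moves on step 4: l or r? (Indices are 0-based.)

r

l=0 r=19: -6+38=32 >29, r--
l=0 r=18: -6+36=30 >29, r--
l=0 r=17: -6+33=27 <29, l++
l=1 r=17: -2+33=31 >29, r--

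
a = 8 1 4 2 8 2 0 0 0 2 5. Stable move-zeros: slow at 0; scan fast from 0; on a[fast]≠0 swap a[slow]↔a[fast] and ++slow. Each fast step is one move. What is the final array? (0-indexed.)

(s=0,f=0) a[fast]=8≠0 swap→a[0]=8 → slow++,fast++
(s=1,f=1) a[fast]=1≠0 swap→a[1]=1 → slow++,fast++
(s=2,f=2) a[fast]=4≠0 swap→a[2]=4 → slow++,fast++
(s=3,f=3) a[fast]=2≠0 swap→a[3]=2 → slow++,fast++
(s=4,f=4) a[fast]=8≠0 swap→a[4]=8 → slow++,fast++
(s=5,f=5) a[fast]=2≠0 swap→a[5]=2 → slow++,fast++
(s=6,f=6) a[fast]=0 → fast++
(s=6,f=7) a[fast]=0 → fast++
(s=6,f=8) a[fast]=0 → fast++
(s=6,f=9) a[fast]=2≠0 swap→a[6]=2 → slow++,fast++
(s=7,f=10) a[fast]=5≠0 swap→a[7]=5 → slow++,fast++

[8, 1, 4, 2, 8, 2, 2, 5, 0, 0, 0]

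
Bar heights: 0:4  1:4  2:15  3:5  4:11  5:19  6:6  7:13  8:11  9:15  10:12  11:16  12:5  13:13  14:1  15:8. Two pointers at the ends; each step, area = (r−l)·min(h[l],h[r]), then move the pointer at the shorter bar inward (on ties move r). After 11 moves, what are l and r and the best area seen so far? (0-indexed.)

l=5, r=9, best area=143

[0,15] min(4,8)*15=60 best=60 * → l++
[1,15] min(4,8)*14=56 best=60 → l++
[2,15] min(15,8)*13=104 best=104 * → r--
[2,14] min(15,1)*12=12 best=104 → r--
[2,13] min(15,13)*11=143 best=143 * → r--
[2,12] min(15,5)*10=50 best=143 → r--
[2,11] min(15,16)*9=135 best=143 → l++
[3,11] min(5,16)*8=40 best=143 → l++
[4,11] min(11,16)*7=77 best=143 → l++
[5,11] min(19,16)*6=96 best=143 → r--
[5,10] min(19,12)*5=60 best=143 → r--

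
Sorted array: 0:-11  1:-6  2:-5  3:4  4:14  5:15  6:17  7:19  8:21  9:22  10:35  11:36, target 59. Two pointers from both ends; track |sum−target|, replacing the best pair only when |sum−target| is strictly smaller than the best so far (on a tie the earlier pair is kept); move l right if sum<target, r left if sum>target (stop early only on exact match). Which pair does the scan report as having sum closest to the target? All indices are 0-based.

pair (22, 36) with sum 58 (|Δ|=1)

l=0 r=11: -11+36=25 d=34 *, l++
l=1 r=11: -6+36=30 d=29 *, l++
l=2 r=11: -5+36=31 d=28 *, l++
l=3 r=11: 4+36=40 d=19 *, l++
l=4 r=11: 14+36=50 d=9 *, l++
l=5 r=11: 15+36=51 d=8 *, l++
l=6 r=11: 17+36=53 d=6 *, l++
l=7 r=11: 19+36=55 d=4 *, l++
l=8 r=11: 21+36=57 d=2 *, l++
l=9 r=11: 22+36=58 d=1 *, l++
l=10 r=11: 35+36=71 d=12, r--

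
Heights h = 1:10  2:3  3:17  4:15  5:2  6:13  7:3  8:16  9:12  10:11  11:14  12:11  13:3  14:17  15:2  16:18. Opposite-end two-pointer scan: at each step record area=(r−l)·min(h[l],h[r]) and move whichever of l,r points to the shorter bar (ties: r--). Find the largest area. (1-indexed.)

max area = 221

[1,16] min(10,18)*15=150 best=150 * → l++
[2,16] min(3,18)*14=42 best=150 → l++
[3,16] min(17,18)*13=221 best=221 * → l++
[4,16] min(15,18)*12=180 best=221 → l++
[5,16] min(2,18)*11=22 best=221 → l++
[6,16] min(13,18)*10=130 best=221 → l++
[7,16] min(3,18)*9=27 best=221 → l++
[8,16] min(16,18)*8=128 best=221 → l++
[9,16] min(12,18)*7=84 best=221 → l++
[10,16] min(11,18)*6=66 best=221 → l++
[11,16] min(14,18)*5=70 best=221 → l++
[12,16] min(11,18)*4=44 best=221 → l++
[13,16] min(3,18)*3=9 best=221 → l++
[14,16] min(17,18)*2=34 best=221 → l++
[15,16] min(2,18)*1=2 best=221 → l++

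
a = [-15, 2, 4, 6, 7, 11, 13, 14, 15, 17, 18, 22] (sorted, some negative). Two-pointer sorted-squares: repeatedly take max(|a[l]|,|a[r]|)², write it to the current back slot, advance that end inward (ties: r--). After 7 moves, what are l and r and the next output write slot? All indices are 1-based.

l=2, r=6, next write slot=5

[1,12] |-15|<=|22| out[12]=484 → r--
[1,11] |-15|<=|18| out[11]=324 → r--
[1,10] |-15|<=|17| out[10]=289 → r--
[1,9] |-15|<=|15| out[9]=225 → r--
[1,8] |-15|>|14| out[8]=225 → l++
[2,8] |2|<=|14| out[7]=196 → r--
[2,7] |2|<=|13| out[6]=169 → r--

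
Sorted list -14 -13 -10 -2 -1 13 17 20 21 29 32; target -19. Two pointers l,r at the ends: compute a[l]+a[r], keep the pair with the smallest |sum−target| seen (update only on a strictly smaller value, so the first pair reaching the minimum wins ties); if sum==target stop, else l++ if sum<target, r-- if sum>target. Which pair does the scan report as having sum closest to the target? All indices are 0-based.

pair (-14, -2) with sum -16 (|Δ|=3)

[0,10] -14+32=18 d=37 * → r--
[0,9] -14+29=15 d=34 * → r--
[0,8] -14+21=7 d=26 * → r--
[0,7] -14+20=6 d=25 * → r--
[0,6] -14+17=3 d=22 * → r--
[0,5] -14+13=-1 d=18 * → r--
[0,4] -14+-1=-15 d=4 * → r--
[0,3] -14+-2=-16 d=3 * → r--
[0,2] -14+-10=-24 d=5 → l++
[1,2] -13+-10=-23 d=4 → l++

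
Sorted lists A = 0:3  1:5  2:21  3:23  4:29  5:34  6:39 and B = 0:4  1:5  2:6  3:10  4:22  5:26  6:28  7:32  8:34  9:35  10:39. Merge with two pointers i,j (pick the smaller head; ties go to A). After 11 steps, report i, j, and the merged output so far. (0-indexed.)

[i=0,j=0] A[i]=3<=B[j]=4 take 3 → i++
[i=1,j=0] A[i]=5>B[j]=4 take 4 → j++
[i=1,j=1] A[i]=5<=B[j]=5 take 5 → i++
[i=2,j=1] A[i]=21>B[j]=5 take 5 → j++
[i=2,j=2] A[i]=21>B[j]=6 take 6 → j++
[i=2,j=3] A[i]=21>B[j]=10 take 10 → j++
[i=2,j=4] A[i]=21<=B[j]=22 take 21 → i++
[i=3,j=4] A[i]=23>B[j]=22 take 22 → j++
[i=3,j=5] A[i]=23<=B[j]=26 take 23 → i++
[i=4,j=5] A[i]=29>B[j]=26 take 26 → j++
[i=4,j=6] A[i]=29>B[j]=28 take 28 → j++

i=4, j=7, merged so far=[3, 4, 5, 5, 6, 10, 21, 22, 23, 26, 28]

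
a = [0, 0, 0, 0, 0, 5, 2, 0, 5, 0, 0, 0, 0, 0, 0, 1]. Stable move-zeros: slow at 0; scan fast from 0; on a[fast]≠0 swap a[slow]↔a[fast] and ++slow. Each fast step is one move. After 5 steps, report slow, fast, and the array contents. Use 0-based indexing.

slow=0, fast=5, a=[0, 0, 0, 0, 0, 5, 2, 0, 5, 0, 0, 0, 0, 0, 0, 1]

(s=0,f=0) a[fast]=0 → fast++
(s=0,f=1) a[fast]=0 → fast++
(s=0,f=2) a[fast]=0 → fast++
(s=0,f=3) a[fast]=0 → fast++
(s=0,f=4) a[fast]=0 → fast++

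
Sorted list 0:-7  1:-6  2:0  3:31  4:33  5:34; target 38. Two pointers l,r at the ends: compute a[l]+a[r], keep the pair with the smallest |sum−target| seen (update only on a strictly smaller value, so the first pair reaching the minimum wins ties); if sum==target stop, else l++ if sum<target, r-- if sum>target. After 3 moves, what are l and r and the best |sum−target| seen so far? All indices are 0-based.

l=3, r=5, best |Δ|=4

l=0 r=5: -7+34=27 d=11 *, l++
l=1 r=5: -6+34=28 d=10 *, l++
l=2 r=5: 0+34=34 d=4 *, l++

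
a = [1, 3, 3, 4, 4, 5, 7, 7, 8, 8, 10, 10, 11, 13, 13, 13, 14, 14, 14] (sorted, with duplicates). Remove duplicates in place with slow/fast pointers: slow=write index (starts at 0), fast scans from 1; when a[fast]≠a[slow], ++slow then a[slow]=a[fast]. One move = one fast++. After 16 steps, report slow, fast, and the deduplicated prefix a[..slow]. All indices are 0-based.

slow=9, fast=17, prefix=[1, 3, 4, 5, 7, 8, 10, 11, 13, 14]

(s=0,f=1) a[fast]=3≠a[slow]=1 write a[1]=3 → slow++,fast++
(s=1,f=2) a[fast]=3=a[slow] dup → fast++
(s=1,f=3) a[fast]=4≠a[slow]=3 write a[2]=4 → slow++,fast++
(s=2,f=4) a[fast]=4=a[slow] dup → fast++
(s=2,f=5) a[fast]=5≠a[slow]=4 write a[3]=5 → slow++,fast++
(s=3,f=6) a[fast]=7≠a[slow]=5 write a[4]=7 → slow++,fast++
(s=4,f=7) a[fast]=7=a[slow] dup → fast++
(s=4,f=8) a[fast]=8≠a[slow]=7 write a[5]=8 → slow++,fast++
(s=5,f=9) a[fast]=8=a[slow] dup → fast++
(s=5,f=10) a[fast]=10≠a[slow]=8 write a[6]=10 → slow++,fast++
(s=6,f=11) a[fast]=10=a[slow] dup → fast++
(s=6,f=12) a[fast]=11≠a[slow]=10 write a[7]=11 → slow++,fast++
(s=7,f=13) a[fast]=13≠a[slow]=11 write a[8]=13 → slow++,fast++
(s=8,f=14) a[fast]=13=a[slow] dup → fast++
(s=8,f=15) a[fast]=13=a[slow] dup → fast++
(s=8,f=16) a[fast]=14≠a[slow]=13 write a[9]=14 → slow++,fast++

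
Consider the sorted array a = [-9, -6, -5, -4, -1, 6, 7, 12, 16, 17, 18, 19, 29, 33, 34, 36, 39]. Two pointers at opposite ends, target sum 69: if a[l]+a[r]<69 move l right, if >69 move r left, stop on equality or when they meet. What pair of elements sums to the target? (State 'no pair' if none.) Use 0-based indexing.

(33, 36)

l=0 r=16: -9+39=30 <69, l++
l=1 r=16: -6+39=33 <69, l++
l=2 r=16: -5+39=34 <69, l++
l=3 r=16: -4+39=35 <69, l++
l=4 r=16: -1+39=38 <69, l++
l=5 r=16: 6+39=45 <69, l++
l=6 r=16: 7+39=46 <69, l++
l=7 r=16: 12+39=51 <69, l++
l=8 r=16: 16+39=55 <69, l++
l=9 r=16: 17+39=56 <69, l++
l=10 r=16: 18+39=57 <69, l++
l=11 r=16: 19+39=58 <69, l++
l=12 r=16: 29+39=68 <69, l++
l=13 r=16: 33+39=72 >69, r--
l=13 r=15: 33+36=69, found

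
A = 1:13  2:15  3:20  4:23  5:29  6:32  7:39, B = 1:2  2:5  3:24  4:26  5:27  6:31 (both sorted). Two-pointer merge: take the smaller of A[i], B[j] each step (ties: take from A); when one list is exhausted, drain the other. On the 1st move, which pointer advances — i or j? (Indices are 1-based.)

j

[i=1,j=1] A[i]=13>B[j]=2 take 2 → j++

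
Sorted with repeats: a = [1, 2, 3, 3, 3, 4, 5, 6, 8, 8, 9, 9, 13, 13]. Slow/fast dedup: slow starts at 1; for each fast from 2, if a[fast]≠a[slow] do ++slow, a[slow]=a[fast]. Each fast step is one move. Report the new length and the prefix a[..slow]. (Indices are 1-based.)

length 9; prefix = [1, 2, 3, 4, 5, 6, 8, 9, 13]

slow=1 fast=2: a[fast]=2≠a[slow]=1 write a[2]=2, slow++,fast++
slow=2 fast=3: a[fast]=3≠a[slow]=2 write a[3]=3, slow++,fast++
slow=3 fast=4: a[fast]=3=a[slow] dup, fast++
slow=3 fast=5: a[fast]=3=a[slow] dup, fast++
slow=3 fast=6: a[fast]=4≠a[slow]=3 write a[4]=4, slow++,fast++
slow=4 fast=7: a[fast]=5≠a[slow]=4 write a[5]=5, slow++,fast++
slow=5 fast=8: a[fast]=6≠a[slow]=5 write a[6]=6, slow++,fast++
slow=6 fast=9: a[fast]=8≠a[slow]=6 write a[7]=8, slow++,fast++
slow=7 fast=10: a[fast]=8=a[slow] dup, fast++
slow=7 fast=11: a[fast]=9≠a[slow]=8 write a[8]=9, slow++,fast++
slow=8 fast=12: a[fast]=9=a[slow] dup, fast++
slow=8 fast=13: a[fast]=13≠a[slow]=9 write a[9]=13, slow++,fast++
slow=9 fast=14: a[fast]=13=a[slow] dup, fast++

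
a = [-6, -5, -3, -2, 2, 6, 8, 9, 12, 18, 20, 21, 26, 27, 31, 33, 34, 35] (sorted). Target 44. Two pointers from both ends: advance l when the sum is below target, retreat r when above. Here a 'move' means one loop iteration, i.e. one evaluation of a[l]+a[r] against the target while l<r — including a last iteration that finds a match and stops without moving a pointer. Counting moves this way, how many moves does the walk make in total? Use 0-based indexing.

8 moves

[0,17] -6+35=29 <44 → l++
[1,17] -5+35=30 <44 → l++
[2,17] -3+35=32 <44 → l++
[3,17] -2+35=33 <44 → l++
[4,17] 2+35=37 <44 → l++
[5,17] 6+35=41 <44 → l++
[6,17] 8+35=43 <44 → l++
[7,17] 9+35=44 → found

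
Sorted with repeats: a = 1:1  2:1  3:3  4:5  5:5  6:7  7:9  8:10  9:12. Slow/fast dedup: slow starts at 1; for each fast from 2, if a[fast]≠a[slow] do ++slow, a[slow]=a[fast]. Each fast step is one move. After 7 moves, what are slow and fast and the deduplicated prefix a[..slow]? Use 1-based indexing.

(s=1,f=2) a[fast]=1=a[slow] dup → fast++
(s=1,f=3) a[fast]=3≠a[slow]=1 write a[2]=3 → slow++,fast++
(s=2,f=4) a[fast]=5≠a[slow]=3 write a[3]=5 → slow++,fast++
(s=3,f=5) a[fast]=5=a[slow] dup → fast++
(s=3,f=6) a[fast]=7≠a[slow]=5 write a[4]=7 → slow++,fast++
(s=4,f=7) a[fast]=9≠a[slow]=7 write a[5]=9 → slow++,fast++
(s=5,f=8) a[fast]=10≠a[slow]=9 write a[6]=10 → slow++,fast++

slow=6, fast=9, prefix=[1, 3, 5, 7, 9, 10]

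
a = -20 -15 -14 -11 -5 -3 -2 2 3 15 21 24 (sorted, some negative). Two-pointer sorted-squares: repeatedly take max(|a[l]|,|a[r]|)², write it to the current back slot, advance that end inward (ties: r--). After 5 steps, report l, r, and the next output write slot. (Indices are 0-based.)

[0,11] |-20|<=|24| out[11]=576 → r--
[0,10] |-20|<=|21| out[10]=441 → r--
[0,9] |-20|>|15| out[9]=400 → l++
[1,9] |-15|<=|15| out[8]=225 → r--
[1,8] |-15|>|3| out[7]=225 → l++

l=2, r=8, next write slot=6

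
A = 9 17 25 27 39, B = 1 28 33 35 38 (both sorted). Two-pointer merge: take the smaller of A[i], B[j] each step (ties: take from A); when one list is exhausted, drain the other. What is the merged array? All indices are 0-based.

i=0 j=0: A[i]=9>B[j]=1 take 1, j++
i=0 j=1: A[i]=9<=B[j]=28 take 9, i++
i=1 j=1: A[i]=17<=B[j]=28 take 17, i++
i=2 j=1: A[i]=25<=B[j]=28 take 25, i++
i=3 j=1: A[i]=27<=B[j]=28 take 27, i++
i=4 j=1: A[i]=39>B[j]=28 take 28, j++
i=4 j=2: A[i]=39>B[j]=33 take 33, j++
i=4 j=3: A[i]=39>B[j]=35 take 35, j++
i=4 j=4: A[i]=39>B[j]=38 take 38, j++
i=4 j=5: B done, take A[i]=39, i++

[1, 9, 17, 25, 27, 28, 33, 35, 38, 39]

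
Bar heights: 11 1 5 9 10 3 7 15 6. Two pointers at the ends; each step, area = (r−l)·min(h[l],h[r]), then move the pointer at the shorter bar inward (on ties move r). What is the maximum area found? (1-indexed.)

l=1 r=9: min(11,6)*8=48 best=48 *, r--
l=1 r=8: min(11,15)*7=77 best=77 *, l++
l=2 r=8: min(1,15)*6=6 best=77, l++
l=3 r=8: min(5,15)*5=25 best=77, l++
l=4 r=8: min(9,15)*4=36 best=77, l++
l=5 r=8: min(10,15)*3=30 best=77, l++
l=6 r=8: min(3,15)*2=6 best=77, l++
l=7 r=8: min(7,15)*1=7 best=77, l++

max area = 77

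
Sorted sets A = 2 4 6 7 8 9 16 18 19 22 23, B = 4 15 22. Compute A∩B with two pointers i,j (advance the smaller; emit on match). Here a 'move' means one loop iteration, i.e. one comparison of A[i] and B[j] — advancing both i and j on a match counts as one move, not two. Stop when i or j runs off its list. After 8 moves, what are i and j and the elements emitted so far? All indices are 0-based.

[i=0,j=0] 2<4 → i++
[i=1,j=0] 4==4 emit → i++,j++
[i=2,j=1] 6<15 → i++
[i=3,j=1] 7<15 → i++
[i=4,j=1] 8<15 → i++
[i=5,j=1] 9<15 → i++
[i=6,j=1] 16>15 → j++
[i=6,j=2] 16<22 → i++

i=7, j=2, emitted=[4]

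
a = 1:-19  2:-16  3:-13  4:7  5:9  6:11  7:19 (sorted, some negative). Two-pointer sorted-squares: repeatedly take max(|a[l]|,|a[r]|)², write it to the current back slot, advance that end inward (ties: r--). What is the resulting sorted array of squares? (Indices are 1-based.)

[49, 81, 121, 169, 256, 361, 361]

[1,7] |-19|<=|19| out[7]=361 → r--
[1,6] |-19|>|11| out[6]=361 → l++
[2,6] |-16|>|11| out[5]=256 → l++
[3,6] |-13|>|11| out[4]=169 → l++
[4,6] |7|<=|11| out[3]=121 → r--
[4,5] |7|<=|9| out[2]=81 → r--
[4,4] |7|<=|7| out[1]=49 → r--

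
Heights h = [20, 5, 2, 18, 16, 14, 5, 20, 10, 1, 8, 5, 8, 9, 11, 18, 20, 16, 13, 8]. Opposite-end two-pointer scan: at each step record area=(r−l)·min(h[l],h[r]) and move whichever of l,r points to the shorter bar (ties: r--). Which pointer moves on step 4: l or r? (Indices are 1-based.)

r

[1,20] min(20,8)*19=152 best=152 * → r--
[1,19] min(20,13)*18=234 best=234 * → r--
[1,18] min(20,16)*17=272 best=272 * → r--
[1,17] min(20,20)*16=320 best=320 * → r--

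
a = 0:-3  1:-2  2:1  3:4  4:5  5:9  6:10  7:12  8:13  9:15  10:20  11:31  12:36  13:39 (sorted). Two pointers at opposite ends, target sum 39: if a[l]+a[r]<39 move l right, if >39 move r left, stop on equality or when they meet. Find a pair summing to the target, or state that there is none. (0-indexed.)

l=0 r=13: -3+39=36 <39, l++
l=1 r=13: -2+39=37 <39, l++
l=2 r=13: 1+39=40 >39, r--
l=2 r=12: 1+36=37 <39, l++
l=3 r=12: 4+36=40 >39, r--
l=3 r=11: 4+31=35 <39, l++
l=4 r=11: 5+31=36 <39, l++
l=5 r=11: 9+31=40 >39, r--
l=5 r=10: 9+20=29 <39, l++
l=6 r=10: 10+20=30 <39, l++
l=7 r=10: 12+20=32 <39, l++
l=8 r=10: 13+20=33 <39, l++
l=9 r=10: 15+20=35 <39, l++

no pair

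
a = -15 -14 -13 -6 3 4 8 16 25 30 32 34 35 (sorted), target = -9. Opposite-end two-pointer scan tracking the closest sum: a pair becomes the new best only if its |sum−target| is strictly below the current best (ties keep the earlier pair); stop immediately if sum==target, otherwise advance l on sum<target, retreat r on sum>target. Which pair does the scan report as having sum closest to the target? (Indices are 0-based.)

l=0 r=12: -15+35=20 d=29 *, r--
l=0 r=11: -15+34=19 d=28 *, r--
l=0 r=10: -15+32=17 d=26 *, r--
l=0 r=9: -15+30=15 d=24 *, r--
l=0 r=8: -15+25=10 d=19 *, r--
l=0 r=7: -15+16=1 d=10 *, r--
l=0 r=6: -15+8=-7 d=2 *, r--
l=0 r=5: -15+4=-11 d=2, l++
l=1 r=5: -14+4=-10 d=1 *, l++
l=2 r=5: -13+4=-9 d=0 *, stop

pair (-13, 4) with sum -9 (|Δ|=0)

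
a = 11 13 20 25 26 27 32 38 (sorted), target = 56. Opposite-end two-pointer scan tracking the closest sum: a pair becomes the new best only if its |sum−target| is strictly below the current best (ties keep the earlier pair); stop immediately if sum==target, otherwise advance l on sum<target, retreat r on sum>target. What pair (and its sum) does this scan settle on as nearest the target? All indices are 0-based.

pair (25, 32) with sum 57 (|Δ|=1)

l=0 r=7: 11+38=49 d=7 *, l++
l=1 r=7: 13+38=51 d=5 *, l++
l=2 r=7: 20+38=58 d=2 *, r--
l=2 r=6: 20+32=52 d=4, l++
l=3 r=6: 25+32=57 d=1 *, r--
l=3 r=5: 25+27=52 d=4, l++
l=4 r=5: 26+27=53 d=3, l++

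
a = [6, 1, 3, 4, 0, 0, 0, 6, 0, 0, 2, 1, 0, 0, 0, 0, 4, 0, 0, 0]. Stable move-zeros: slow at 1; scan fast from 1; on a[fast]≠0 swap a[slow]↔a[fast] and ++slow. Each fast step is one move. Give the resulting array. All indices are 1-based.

slow=1 fast=1: a[fast]=6≠0 swap→a[1]=6, slow++,fast++
slow=2 fast=2: a[fast]=1≠0 swap→a[2]=1, slow++,fast++
slow=3 fast=3: a[fast]=3≠0 swap→a[3]=3, slow++,fast++
slow=4 fast=4: a[fast]=4≠0 swap→a[4]=4, slow++,fast++
slow=5 fast=5: a[fast]=0, fast++
slow=5 fast=6: a[fast]=0, fast++
slow=5 fast=7: a[fast]=0, fast++
slow=5 fast=8: a[fast]=6≠0 swap→a[5]=6, slow++,fast++
slow=6 fast=9: a[fast]=0, fast++
slow=6 fast=10: a[fast]=0, fast++
slow=6 fast=11: a[fast]=2≠0 swap→a[6]=2, slow++,fast++
slow=7 fast=12: a[fast]=1≠0 swap→a[7]=1, slow++,fast++
slow=8 fast=13: a[fast]=0, fast++
slow=8 fast=14: a[fast]=0, fast++
slow=8 fast=15: a[fast]=0, fast++
slow=8 fast=16: a[fast]=0, fast++
slow=8 fast=17: a[fast]=4≠0 swap→a[8]=4, slow++,fast++
slow=9 fast=18: a[fast]=0, fast++
slow=9 fast=19: a[fast]=0, fast++
slow=9 fast=20: a[fast]=0, fast++

[6, 1, 3, 4, 6, 2, 1, 4, 0, 0, 0, 0, 0, 0, 0, 0, 0, 0, 0, 0]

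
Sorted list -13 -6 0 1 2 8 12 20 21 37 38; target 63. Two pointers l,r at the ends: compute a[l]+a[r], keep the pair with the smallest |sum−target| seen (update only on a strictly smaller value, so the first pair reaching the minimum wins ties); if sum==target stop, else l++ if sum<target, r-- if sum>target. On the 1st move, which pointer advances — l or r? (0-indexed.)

[0,10] -13+38=25 d=38 * → l++

l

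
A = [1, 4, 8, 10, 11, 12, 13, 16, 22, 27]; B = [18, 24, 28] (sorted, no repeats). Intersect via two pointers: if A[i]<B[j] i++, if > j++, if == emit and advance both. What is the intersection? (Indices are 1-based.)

intersection = []

i=1 j=1: 1<18, i++
i=2 j=1: 4<18, i++
i=3 j=1: 8<18, i++
i=4 j=1: 10<18, i++
i=5 j=1: 11<18, i++
i=6 j=1: 12<18, i++
i=7 j=1: 13<18, i++
i=8 j=1: 16<18, i++
i=9 j=1: 22>18, j++
i=9 j=2: 22<24, i++
i=10 j=2: 27>24, j++
i=10 j=3: 27<28, i++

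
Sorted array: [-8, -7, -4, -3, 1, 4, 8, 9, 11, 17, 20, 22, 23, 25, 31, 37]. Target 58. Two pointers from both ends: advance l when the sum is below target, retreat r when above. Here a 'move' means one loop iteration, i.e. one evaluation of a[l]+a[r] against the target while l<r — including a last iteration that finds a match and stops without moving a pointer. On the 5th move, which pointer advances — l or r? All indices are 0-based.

l

[0,15] -8+37=29 <58 → l++
[1,15] -7+37=30 <58 → l++
[2,15] -4+37=33 <58 → l++
[3,15] -3+37=34 <58 → l++
[4,15] 1+37=38 <58 → l++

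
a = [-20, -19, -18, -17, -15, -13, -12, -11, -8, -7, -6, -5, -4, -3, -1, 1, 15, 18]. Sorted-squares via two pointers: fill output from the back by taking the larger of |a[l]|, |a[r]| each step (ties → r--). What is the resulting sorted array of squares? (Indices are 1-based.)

[1, 1, 9, 16, 25, 36, 49, 64, 121, 144, 169, 225, 225, 289, 324, 324, 361, 400]

[1,18] |-20|>|18| out[18]=400 → l++
[2,18] |-19|>|18| out[17]=361 → l++
[3,18] |-18|<=|18| out[16]=324 → r--
[3,17] |-18|>|15| out[15]=324 → l++
[4,17] |-17|>|15| out[14]=289 → l++
[5,17] |-15|<=|15| out[13]=225 → r--
[5,16] |-15|>|1| out[12]=225 → l++
[6,16] |-13|>|1| out[11]=169 → l++
[7,16] |-12|>|1| out[10]=144 → l++
[8,16] |-11|>|1| out[9]=121 → l++
[9,16] |-8|>|1| out[8]=64 → l++
[10,16] |-7|>|1| out[7]=49 → l++
[11,16] |-6|>|1| out[6]=36 → l++
[12,16] |-5|>|1| out[5]=25 → l++
[13,16] |-4|>|1| out[4]=16 → l++
[14,16] |-3|>|1| out[3]=9 → l++
[15,16] |-1|<=|1| out[2]=1 → r--
[15,15] |-1|<=|-1| out[1]=1 → r--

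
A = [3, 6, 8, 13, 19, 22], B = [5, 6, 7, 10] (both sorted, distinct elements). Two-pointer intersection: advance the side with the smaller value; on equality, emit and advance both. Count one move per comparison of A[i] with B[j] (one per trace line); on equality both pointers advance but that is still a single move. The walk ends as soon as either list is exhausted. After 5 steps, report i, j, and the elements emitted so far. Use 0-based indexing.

i=3, j=3, emitted=[6]

[i=0,j=0] 3<5 → i++
[i=1,j=0] 6>5 → j++
[i=1,j=1] 6==6 emit → i++,j++
[i=2,j=2] 8>7 → j++
[i=2,j=3] 8<10 → i++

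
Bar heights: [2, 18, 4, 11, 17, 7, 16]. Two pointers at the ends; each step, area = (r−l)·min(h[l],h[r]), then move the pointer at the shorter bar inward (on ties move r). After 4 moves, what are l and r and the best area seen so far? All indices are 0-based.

[0,6] min(2,16)*6=12 best=12 * → l++
[1,6] min(18,16)*5=80 best=80 * → r--
[1,5] min(18,7)*4=28 best=80 → r--
[1,4] min(18,17)*3=51 best=80 → r--

l=1, r=3, best area=80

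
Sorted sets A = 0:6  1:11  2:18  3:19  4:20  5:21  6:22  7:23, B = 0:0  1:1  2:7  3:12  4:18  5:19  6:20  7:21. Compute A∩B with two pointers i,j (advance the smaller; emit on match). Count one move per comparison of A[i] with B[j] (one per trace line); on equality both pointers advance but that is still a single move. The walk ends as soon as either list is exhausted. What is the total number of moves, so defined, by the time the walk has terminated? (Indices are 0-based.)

[i=0,j=0] 6>0 → j++
[i=0,j=1] 6>1 → j++
[i=0,j=2] 6<7 → i++
[i=1,j=2] 11>7 → j++
[i=1,j=3] 11<12 → i++
[i=2,j=3] 18>12 → j++
[i=2,j=4] 18==18 emit → i++,j++
[i=3,j=5] 19==19 emit → i++,j++
[i=4,j=6] 20==20 emit → i++,j++
[i=5,j=7] 21==21 emit → i++,j++

10 moves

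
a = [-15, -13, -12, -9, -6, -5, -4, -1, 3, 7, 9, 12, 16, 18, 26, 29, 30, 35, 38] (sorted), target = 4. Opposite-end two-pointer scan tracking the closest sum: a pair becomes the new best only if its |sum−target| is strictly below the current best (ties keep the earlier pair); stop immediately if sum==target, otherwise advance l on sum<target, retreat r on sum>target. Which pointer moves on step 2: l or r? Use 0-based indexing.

r

l=0 r=18: -15+38=23 d=19 *, r--
l=0 r=17: -15+35=20 d=16 *, r--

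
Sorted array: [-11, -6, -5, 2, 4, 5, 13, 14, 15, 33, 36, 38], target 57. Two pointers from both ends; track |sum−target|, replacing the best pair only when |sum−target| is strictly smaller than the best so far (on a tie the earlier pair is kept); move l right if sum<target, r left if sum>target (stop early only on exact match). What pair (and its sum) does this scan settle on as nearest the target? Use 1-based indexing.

pair (15, 38) with sum 53 (|Δ|=4)

[1,12] -11+38=27 d=30 * → l++
[2,12] -6+38=32 d=25 * → l++
[3,12] -5+38=33 d=24 * → l++
[4,12] 2+38=40 d=17 * → l++
[5,12] 4+38=42 d=15 * → l++
[6,12] 5+38=43 d=14 * → l++
[7,12] 13+38=51 d=6 * → l++
[8,12] 14+38=52 d=5 * → l++
[9,12] 15+38=53 d=4 * → l++
[10,12] 33+38=71 d=14 → r--
[10,11] 33+36=69 d=12 → r--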